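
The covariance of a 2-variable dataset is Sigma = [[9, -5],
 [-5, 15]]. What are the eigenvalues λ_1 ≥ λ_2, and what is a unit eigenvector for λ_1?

Step 1 — characteristic polynomial of 2×2 Sigma:
  det(Sigma - λI) = λ² - trace · λ + det = 0.
  trace = 9 + 15 = 24, det = 9·15 - (-5)² = 110.
Step 2 — discriminant:
  Δ = trace² - 4·det = 576 - 440 = 136.
Step 3 — eigenvalues:
  λ = (trace ± √Δ)/2 = (24 ± 11.6619)/2,
  λ_1 = 17.831,  λ_2 = 6.169.

Step 4 — unit eigenvector for λ_1: solve (Sigma - λ_1 I)v = 0. First row:
  (9 - 17.831)·v_x + (-5)·v_y = 0, i.e. (-8.831)·v_x + (-5)·v_y = 0,
  so v ∝ (b, λ_1 - a) = (-5, 8.831); multiply by -1 so the first entry is positive: u = (5, -8.831).
  ||u|| = √((5)² + (-8.831)²) = √(102.9857) ≈ 10.1482,
  v_1 = u/||u|| ≈ (0.4927, -0.8702) (||v_1|| = 1).

λ_1 = 17.831,  λ_2 = 6.169;  v_1 ≈ (0.4927, -0.8702)


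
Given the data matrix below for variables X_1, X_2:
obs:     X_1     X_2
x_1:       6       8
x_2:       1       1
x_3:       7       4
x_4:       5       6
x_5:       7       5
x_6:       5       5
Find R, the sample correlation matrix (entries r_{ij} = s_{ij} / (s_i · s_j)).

Step 1 — column means:
  mean(X_1) = (6 + 1 + 7 + 5 + 7 + 5) / 6 = 31/6 = 5.1667
  mean(X_2) = (8 + 1 + 4 + 6 + 5 + 5) / 6 = 29/6 = 4.8333

Step 2 — sample variances and covariances s[i,j] = (1/(n-1)) · Σ_k (x_{k,i} - mean_i) · (x_{k,j} - mean_j), with n-1 = 5:
  s[X_1,X_1] = ((0.8333)·(0.8333) + (-4.1667)·(-4.1667) + (1.8333)·(1.8333) + (-0.1667)·(-0.1667) + (1.8333)·(1.8333) + (-0.1667)·(-0.1667)) / 5 = 24.8333/5 = 4.9667
  s[X_1,X_2] = ((0.8333)·(3.1667) + (-4.1667)·(-3.8333) + (1.8333)·(-0.8333) + (-0.1667)·(1.1667) + (1.8333)·(0.1667) + (-0.1667)·(0.1667)) / 5 = 17.1667/5 = 3.4333
  s[X_2,X_2] = ((3.1667)·(3.1667) + (-3.8333)·(-3.8333) + (-0.8333)·(-0.8333) + (1.1667)·(1.1667) + (0.1667)·(0.1667) + (0.1667)·(0.1667)) / 5 = 26.8333/5 = 5.3667
  Sample standard deviations s_i = √(s[i,i]):
  s(X_1) = √(4.9667) = 2.2286
  s(X_2) = √(5.3667) = 2.3166

Step 3 — r_{ij} = s_{ij} / (s_i · s_j):
  r[X_1,X_1] = 1 (diagonal).
  r[X_1,X_2] = 3.4333 / (2.2286 · 2.3166) = 3.4333 / 5.1628 = 0.665
  r[X_2,X_2] = 1 (diagonal).

R is symmetric with unit diagonal. Assembling:

R = [[1, 0.665],
 [0.665, 1]]


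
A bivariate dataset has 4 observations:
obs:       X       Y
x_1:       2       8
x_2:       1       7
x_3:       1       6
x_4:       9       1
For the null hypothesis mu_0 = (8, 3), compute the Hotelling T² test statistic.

Step 1 — sample mean vector:
  mean(X) = (2 + 1 + 1 + 9) / 4 = 13/4 = 3.25
  mean(Y) = (8 + 7 + 6 + 1) / 4 = 22/4 = 5.5
  x̄ = (3.25, 5.5),  deviation x̄ - mu_0 = (3.25, 5.5) - (8, 3) = (-4.75, 2.5).

Step 2 — sample covariance matrix, S[i,j] = (1/(n-1)) · Σ_k (x_{k,i} - mean_i) · (x_{k,j} - mean_j), divisor n-1 = 3:
  S[X,X] = ((-1.25)·(-1.25) + (-2.25)·(-2.25) + (-2.25)·(-2.25) + (5.75)·(5.75)) / 3 = 44.75/3 = 14.9167
  S[X,Y] = ((-1.25)·(2.5) + (-2.25)·(1.5) + (-2.25)·(0.5) + (5.75)·(-4.5)) / 3 = -33.5/3 = -11.1667
  S[Y,Y] = ((2.5)·(2.5) + (1.5)·(1.5) + (0.5)·(0.5) + (-4.5)·(-4.5)) / 3 = 29/3 = 9.6667
  S = [[14.9167, -11.1667],
 [-11.1667, 9.6667]].

Step 3 — invert S. det(S) = 14.9167·9.6667 - (-11.1667)² = 19.5.
  S^{-1} = (1/det) · [[d, -b], [-b, a]] = [[0.4957, 0.5726],
 [0.5726, 0.765]].

Step 4 — quadratic form (x̄ - mu_0)^T · S^{-1} · (x̄ - mu_0):
  S^{-1} · (x̄ - mu_0) = (-0.9231, -0.8077),
  (x̄ - mu_0)^T · [...] = (-4.75)·(-0.9231) + (2.5)·(-0.8077) = 2.3654.

Step 5 — scale by n: T² = 4 · 2.3654 = 9.4615.

T² ≈ 9.4615


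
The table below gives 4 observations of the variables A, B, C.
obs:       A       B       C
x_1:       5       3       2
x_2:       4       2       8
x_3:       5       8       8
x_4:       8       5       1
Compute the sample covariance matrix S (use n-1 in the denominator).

Step 1 — column means:
  mean(A) = (5 + 4 + 5 + 8) / 4 = 22/4 = 5.5
  mean(B) = (3 + 2 + 8 + 5) / 4 = 18/4 = 4.5
  mean(C) = (2 + 8 + 8 + 1) / 4 = 19/4 = 4.75

Step 2 — sample covariance S[i,j] = (1/(n-1)) · Σ_k (x_{k,i} - mean_i) · (x_{k,j} - mean_j), with n-1 = 3.
  S[A,A] = ((-0.5)·(-0.5) + (-1.5)·(-1.5) + (-0.5)·(-0.5) + (2.5)·(2.5)) / 3 = 9/3 = 3
  S[A,B] = ((-0.5)·(-1.5) + (-1.5)·(-2.5) + (-0.5)·(3.5) + (2.5)·(0.5)) / 3 = 4/3 = 1.3333
  S[A,C] = ((-0.5)·(-2.75) + (-1.5)·(3.25) + (-0.5)·(3.25) + (2.5)·(-3.75)) / 3 = -14.5/3 = -4.8333
  S[B,B] = ((-1.5)·(-1.5) + (-2.5)·(-2.5) + (3.5)·(3.5) + (0.5)·(0.5)) / 3 = 21/3 = 7
  S[B,C] = ((-1.5)·(-2.75) + (-2.5)·(3.25) + (3.5)·(3.25) + (0.5)·(-3.75)) / 3 = 5.5/3 = 1.8333
  S[C,C] = ((-2.75)·(-2.75) + (3.25)·(3.25) + (3.25)·(3.25) + (-3.75)·(-3.75)) / 3 = 42.75/3 = 14.25

S is symmetric (S[j,i] = S[i,j]). Assembling:

S = [[3, 1.3333, -4.8333],
 [1.3333, 7, 1.8333],
 [-4.8333, 1.8333, 14.25]]


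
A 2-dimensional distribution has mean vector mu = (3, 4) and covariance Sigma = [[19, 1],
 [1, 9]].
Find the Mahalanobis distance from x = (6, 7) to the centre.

Step 1 — centre the observation: (x - mu) = (3, 3).

Step 2 — invert Sigma. det(Sigma) = 19·9 - (1)² = 170.
  Sigma^{-1} = (1/det) · [[d, -b], [-b, a]] = [[0.0529, -0.0059],
 [-0.0059, 0.1118]].

Step 3 — form the quadratic (x - mu)^T · Sigma^{-1} · (x - mu):
  Sigma^{-1} · (x - mu) = (0.1412, 0.3176).
  (x - mu)^T · [Sigma^{-1} · (x - mu)] = (3)·(0.1412) + (3)·(0.3176) = 1.3765.

Step 4 — take square root: d = √(1.3765) ≈ 1.1732.

d(x, mu) = √(1.3765) ≈ 1.1732


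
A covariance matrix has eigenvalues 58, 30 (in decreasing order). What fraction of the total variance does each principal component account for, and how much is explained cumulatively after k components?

Step 1 — total variance = trace(Sigma) = Σ λ_i = 58 + 30 = 88.

Step 2 — fraction explained by component i = λ_i / Σ λ:
  PC1: 58/88 = 0.6591
  PC2: 30/88 = 0.3409

Step 3 — cumulative fraction after k components = (λ_1 + ... + λ_k) / Σ λ:
  k = 1: 58/88 = 0.6591
  k = 2: (58 + 30)/88 = 88/88 = 1

Summary (fraction, with percent):

explained: PC1 0.6591 (65.91%), PC2 0.3409 (34.09%);  cumulative: 0.6591, 1


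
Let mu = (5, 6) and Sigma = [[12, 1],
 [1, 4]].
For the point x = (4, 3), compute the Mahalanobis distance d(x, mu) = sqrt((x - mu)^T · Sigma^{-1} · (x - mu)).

Step 1 — centre the observation: (x - mu) = (-1, -3).

Step 2 — invert Sigma. det(Sigma) = 12·4 - (1)² = 47.
  Sigma^{-1} = (1/det) · [[d, -b], [-b, a]] = [[0.0851, -0.0213],
 [-0.0213, 0.2553]].

Step 3 — form the quadratic (x - mu)^T · Sigma^{-1} · (x - mu):
  Sigma^{-1} · (x - mu) = (-0.0213, -0.7447).
  (x - mu)^T · [Sigma^{-1} · (x - mu)] = (-1)·(-0.0213) + (-3)·(-0.7447) = 2.2553.

Step 4 — take square root: d = √(2.2553) ≈ 1.5018.

d(x, mu) = √(2.2553) ≈ 1.5018


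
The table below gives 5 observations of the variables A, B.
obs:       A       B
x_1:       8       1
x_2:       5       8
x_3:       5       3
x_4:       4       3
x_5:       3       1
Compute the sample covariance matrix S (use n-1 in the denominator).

Step 1 — column means:
  mean(A) = (8 + 5 + 5 + 4 + 3) / 5 = 25/5 = 5
  mean(B) = (1 + 8 + 3 + 3 + 1) / 5 = 16/5 = 3.2

Step 2 — sample covariance S[i,j] = (1/(n-1)) · Σ_k (x_{k,i} - mean_i) · (x_{k,j} - mean_j), with n-1 = 4.
  S[A,A] = ((3)·(3) + (0)·(0) + (0)·(0) + (-1)·(-1) + (-2)·(-2)) / 4 = 14/4 = 3.5
  S[A,B] = ((3)·(-2.2) + (0)·(4.8) + (0)·(-0.2) + (-1)·(-0.2) + (-2)·(-2.2)) / 4 = -2/4 = -0.5
  S[B,B] = ((-2.2)·(-2.2) + (4.8)·(4.8) + (-0.2)·(-0.2) + (-0.2)·(-0.2) + (-2.2)·(-2.2)) / 4 = 32.8/4 = 8.2

S is symmetric (S[j,i] = S[i,j]). Assembling:

S = [[3.5, -0.5],
 [-0.5, 8.2]]


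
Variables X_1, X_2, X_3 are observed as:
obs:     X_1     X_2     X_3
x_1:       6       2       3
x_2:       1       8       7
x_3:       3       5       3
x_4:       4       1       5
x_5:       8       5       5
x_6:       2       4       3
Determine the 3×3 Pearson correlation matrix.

Step 1 — column means:
  mean(X_1) = (6 + 1 + 3 + 4 + 8 + 2) / 6 = 24/6 = 4
  mean(X_2) = (2 + 8 + 5 + 1 + 5 + 4) / 6 = 25/6 = 4.1667
  mean(X_3) = (3 + 7 + 3 + 5 + 5 + 3) / 6 = 26/6 = 4.3333

Step 2 — sample variances and covariances s[i,j] = (1/(n-1)) · Σ_k (x_{k,i} - mean_i) · (x_{k,j} - mean_j), with n-1 = 5:
  s[X_1,X_1] = ((2)·(2) + (-3)·(-3) + (-1)·(-1) + (0)·(0) + (4)·(4) + (-2)·(-2)) / 5 = 34/5 = 6.8
  s[X_1,X_2] = ((2)·(-2.1667) + (-3)·(3.8333) + (-1)·(0.8333) + (0)·(-3.1667) + (4)·(0.8333) + (-2)·(-0.1667)) / 5 = -13/5 = -2.6
  s[X_1,X_3] = ((2)·(-1.3333) + (-3)·(2.6667) + (-1)·(-1.3333) + (0)·(0.6667) + (4)·(0.6667) + (-2)·(-1.3333)) / 5 = -4/5 = -0.8
  s[X_2,X_2] = ((-2.1667)·(-2.1667) + (3.8333)·(3.8333) + (0.8333)·(0.8333) + (-3.1667)·(-3.1667) + (0.8333)·(0.8333) + (-0.1667)·(-0.1667)) / 5 = 30.8333/5 = 6.1667
  s[X_2,X_3] = ((-2.1667)·(-1.3333) + (3.8333)·(2.6667) + (0.8333)·(-1.3333) + (-3.1667)·(0.6667) + (0.8333)·(0.6667) + (-0.1667)·(-1.3333)) / 5 = 10.6667/5 = 2.1333
  s[X_3,X_3] = ((-1.3333)·(-1.3333) + (2.6667)·(2.6667) + (-1.3333)·(-1.3333) + (0.6667)·(0.6667) + (0.6667)·(0.6667) + (-1.3333)·(-1.3333)) / 5 = 13.3333/5 = 2.6667
  Sample standard deviations s_i = √(s[i,i]):
  s(X_1) = √(6.8) = 2.6077
  s(X_2) = √(6.1667) = 2.4833
  s(X_3) = √(2.6667) = 1.633

Step 3 — r_{ij} = s_{ij} / (s_i · s_j):
  r[X_1,X_1] = 1 (diagonal).
  r[X_1,X_2] = -2.6 / (2.6077 · 2.4833) = -2.6 / 6.4756 = -0.4015
  r[X_1,X_3] = -0.8 / (2.6077 · 1.633) = -0.8 / 4.2583 = -0.1879
  r[X_2,X_2] = 1 (diagonal).
  r[X_2,X_3] = 2.1333 / (2.4833 · 1.633) = 2.1333 / 4.0552 = 0.5261
  r[X_3,X_3] = 1 (diagonal).

R is symmetric with unit diagonal. Assembling:

R = [[1, -0.4015, -0.1879],
 [-0.4015, 1, 0.5261],
 [-0.1879, 0.5261, 1]]


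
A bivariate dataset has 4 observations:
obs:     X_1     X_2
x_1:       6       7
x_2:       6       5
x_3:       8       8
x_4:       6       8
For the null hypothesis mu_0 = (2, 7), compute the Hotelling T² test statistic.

Step 1 — sample mean vector:
  mean(X_1) = (6 + 6 + 8 + 6) / 4 = 26/4 = 6.5
  mean(X_2) = (7 + 5 + 8 + 8) / 4 = 28/4 = 7
  x̄ = (6.5, 7),  deviation x̄ - mu_0 = (6.5, 7) - (2, 7) = (4.5, 0).

Step 2 — sample covariance matrix, S[i,j] = (1/(n-1)) · Σ_k (x_{k,i} - mean_i) · (x_{k,j} - mean_j), divisor n-1 = 3:
  S[X_1,X_1] = ((-0.5)·(-0.5) + (-0.5)·(-0.5) + (1.5)·(1.5) + (-0.5)·(-0.5)) / 3 = 3/3 = 1
  S[X_1,X_2] = ((-0.5)·(0) + (-0.5)·(-2) + (1.5)·(1) + (-0.5)·(1)) / 3 = 2/3 = 0.6667
  S[X_2,X_2] = ((0)·(0) + (-2)·(-2) + (1)·(1) + (1)·(1)) / 3 = 6/3 = 2
  S = [[1, 0.6667],
 [0.6667, 2]].

Step 3 — invert S. det(S) = 1·2 - (0.6667)² = 1.5556.
  S^{-1} = (1/det) · [[d, -b], [-b, a]] = [[1.2857, -0.4286],
 [-0.4286, 0.6429]].

Step 4 — quadratic form (x̄ - mu_0)^T · S^{-1} · (x̄ - mu_0):
  S^{-1} · (x̄ - mu_0) = (5.7857, -1.9286),
  (x̄ - mu_0)^T · [...] = (4.5)·(5.7857) + (0)·(-1.9286) = 26.0357.

Step 5 — scale by n: T² = 4 · 26.0357 = 104.1429.

T² ≈ 104.1429


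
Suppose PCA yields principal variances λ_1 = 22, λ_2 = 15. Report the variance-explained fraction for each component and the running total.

Step 1 — total variance = trace(Sigma) = Σ λ_i = 22 + 15 = 37.

Step 2 — fraction explained by component i = λ_i / Σ λ:
  PC1: 22/37 = 0.5946
  PC2: 15/37 = 0.4054

Step 3 — cumulative fraction after k components = (λ_1 + ... + λ_k) / Σ λ:
  k = 1: 22/37 = 0.5946
  k = 2: (22 + 15)/37 = 37/37 = 1

Summary (fraction, with percent):

explained: PC1 0.5946 (59.46%), PC2 0.4054 (40.54%);  cumulative: 0.5946, 1


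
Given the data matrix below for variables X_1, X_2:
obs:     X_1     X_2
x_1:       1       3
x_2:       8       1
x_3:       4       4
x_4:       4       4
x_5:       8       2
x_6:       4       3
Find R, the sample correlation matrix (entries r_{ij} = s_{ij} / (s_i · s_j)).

Step 1 — column means:
  mean(X_1) = (1 + 8 + 4 + 4 + 8 + 4) / 6 = 29/6 = 4.8333
  mean(X_2) = (3 + 1 + 4 + 4 + 2 + 3) / 6 = 17/6 = 2.8333

Step 2 — sample variances and covariances s[i,j] = (1/(n-1)) · Σ_k (x_{k,i} - mean_i) · (x_{k,j} - mean_j), with n-1 = 5:
  s[X_1,X_1] = ((-3.8333)·(-3.8333) + (3.1667)·(3.1667) + (-0.8333)·(-0.8333) + (-0.8333)·(-0.8333) + (3.1667)·(3.1667) + (-0.8333)·(-0.8333)) / 5 = 36.8333/5 = 7.3667
  s[X_1,X_2] = ((-3.8333)·(0.1667) + (3.1667)·(-1.8333) + (-0.8333)·(1.1667) + (-0.8333)·(1.1667) + (3.1667)·(-0.8333) + (-0.8333)·(0.1667)) / 5 = -11.1667/5 = -2.2333
  s[X_2,X_2] = ((0.1667)·(0.1667) + (-1.8333)·(-1.8333) + (1.1667)·(1.1667) + (1.1667)·(1.1667) + (-0.8333)·(-0.8333) + (0.1667)·(0.1667)) / 5 = 6.8333/5 = 1.3667
  Sample standard deviations s_i = √(s[i,i]):
  s(X_1) = √(7.3667) = 2.7142
  s(X_2) = √(1.3667) = 1.169

Step 3 — r_{ij} = s_{ij} / (s_i · s_j):
  r[X_1,X_1] = 1 (diagonal).
  r[X_1,X_2] = -2.2333 / (2.7142 · 1.169) = -2.2333 / 3.173 = -0.7039
  r[X_2,X_2] = 1 (diagonal).

R is symmetric with unit diagonal. Assembling:

R = [[1, -0.7039],
 [-0.7039, 1]]


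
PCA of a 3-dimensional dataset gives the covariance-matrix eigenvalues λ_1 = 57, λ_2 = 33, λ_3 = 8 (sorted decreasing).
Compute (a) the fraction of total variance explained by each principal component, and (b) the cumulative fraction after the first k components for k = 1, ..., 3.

Step 1 — total variance = trace(Sigma) = Σ λ_i = 57 + 33 + 8 = 98.

Step 2 — fraction explained by component i = λ_i / Σ λ:
  PC1: 57/98 = 0.5816
  PC2: 33/98 = 0.3367
  PC3: 8/98 = 0.0816

Step 3 — cumulative fraction after k components = (λ_1 + ... + λ_k) / Σ λ:
  k = 1: 57/98 = 0.5816
  k = 2: (57 + 33)/98 = 90/98 = 0.9184
  k = 3: (57 + 33 + 8)/98 = 98/98 = 1

Summary (fraction, with percent):

explained: PC1 0.5816 (58.16%), PC2 0.3367 (33.67%), PC3 0.0816 (8.16%);  cumulative: 0.5816, 0.9184, 1


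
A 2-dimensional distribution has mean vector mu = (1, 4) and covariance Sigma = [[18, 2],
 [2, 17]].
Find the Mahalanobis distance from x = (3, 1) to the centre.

Step 1 — centre the observation: (x - mu) = (2, -3).

Step 2 — invert Sigma. det(Sigma) = 18·17 - (2)² = 302.
  Sigma^{-1} = (1/det) · [[d, -b], [-b, a]] = [[0.0563, -0.0066],
 [-0.0066, 0.0596]].

Step 3 — form the quadratic (x - mu)^T · Sigma^{-1} · (x - mu):
  Sigma^{-1} · (x - mu) = (0.1325, -0.1921).
  (x - mu)^T · [Sigma^{-1} · (x - mu)] = (2)·(0.1325) + (-3)·(-0.1921) = 0.8411.

Step 4 — take square root: d = √(0.8411) ≈ 0.9171.

d(x, mu) = √(0.8411) ≈ 0.9171


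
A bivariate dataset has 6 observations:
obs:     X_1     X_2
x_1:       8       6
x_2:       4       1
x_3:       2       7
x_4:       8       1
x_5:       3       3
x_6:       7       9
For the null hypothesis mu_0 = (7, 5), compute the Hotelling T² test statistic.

Step 1 — sample mean vector:
  mean(X_1) = (8 + 4 + 2 + 8 + 3 + 7) / 6 = 32/6 = 5.3333
  mean(X_2) = (6 + 1 + 7 + 1 + 3 + 9) / 6 = 27/6 = 4.5
  x̄ = (5.3333, 4.5),  deviation x̄ - mu_0 = (5.3333, 4.5) - (7, 5) = (-1.6667, -0.5).

Step 2 — sample covariance matrix, S[i,j] = (1/(n-1)) · Σ_k (x_{k,i} - mean_i) · (x_{k,j} - mean_j), divisor n-1 = 5:
  S[X_1,X_1] = ((2.6667)·(2.6667) + (-1.3333)·(-1.3333) + (-3.3333)·(-3.3333) + (2.6667)·(2.6667) + (-2.3333)·(-2.3333) + (1.6667)·(1.6667)) / 5 = 35.3333/5 = 7.0667
  S[X_1,X_2] = ((2.6667)·(1.5) + (-1.3333)·(-3.5) + (-3.3333)·(2.5) + (2.6667)·(-3.5) + (-2.3333)·(-1.5) + (1.6667)·(4.5)) / 5 = 2/5 = 0.4
  S[X_2,X_2] = ((1.5)·(1.5) + (-3.5)·(-3.5) + (2.5)·(2.5) + (-3.5)·(-3.5) + (-1.5)·(-1.5) + (4.5)·(4.5)) / 5 = 55.5/5 = 11.1
  S = [[7.0667, 0.4],
 [0.4, 11.1]].

Step 3 — invert S. det(S) = 7.0667·11.1 - (0.4)² = 78.28.
  S^{-1} = (1/det) · [[d, -b], [-b, a]] = [[0.1418, -0.0051],
 [-0.0051, 0.0903]].

Step 4 — quadratic form (x̄ - mu_0)^T · S^{-1} · (x̄ - mu_0):
  S^{-1} · (x̄ - mu_0) = (-0.2338, -0.0366),
  (x̄ - mu_0)^T · [...] = (-1.6667)·(-0.2338) + (-0.5)·(-0.0366) = 0.4079.

Step 5 — scale by n: T² = 6 · 0.4079 = 2.4476.

T² ≈ 2.4476


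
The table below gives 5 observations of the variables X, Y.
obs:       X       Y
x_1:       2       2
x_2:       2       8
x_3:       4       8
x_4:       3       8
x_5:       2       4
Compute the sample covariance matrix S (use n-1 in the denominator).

Step 1 — column means:
  mean(X) = (2 + 2 + 4 + 3 + 2) / 5 = 13/5 = 2.6
  mean(Y) = (2 + 8 + 8 + 8 + 4) / 5 = 30/5 = 6

Step 2 — sample covariance S[i,j] = (1/(n-1)) · Σ_k (x_{k,i} - mean_i) · (x_{k,j} - mean_j), with n-1 = 4.
  S[X,X] = ((-0.6)·(-0.6) + (-0.6)·(-0.6) + (1.4)·(1.4) + (0.4)·(0.4) + (-0.6)·(-0.6)) / 4 = 3.2/4 = 0.8
  S[X,Y] = ((-0.6)·(-4) + (-0.6)·(2) + (1.4)·(2) + (0.4)·(2) + (-0.6)·(-2)) / 4 = 6/4 = 1.5
  S[Y,Y] = ((-4)·(-4) + (2)·(2) + (2)·(2) + (2)·(2) + (-2)·(-2)) / 4 = 32/4 = 8

S is symmetric (S[j,i] = S[i,j]). Assembling:

S = [[0.8, 1.5],
 [1.5, 8]]


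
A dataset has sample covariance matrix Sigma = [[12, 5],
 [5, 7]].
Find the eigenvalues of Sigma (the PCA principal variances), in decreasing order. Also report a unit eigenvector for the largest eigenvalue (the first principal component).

Step 1 — characteristic polynomial of 2×2 Sigma:
  det(Sigma - λI) = λ² - trace · λ + det = 0.
  trace = 12 + 7 = 19, det = 12·7 - (5)² = 59.
Step 2 — discriminant:
  Δ = trace² - 4·det = 361 - 236 = 125.
Step 3 — eigenvalues:
  λ = (trace ± √Δ)/2 = (19 ± 11.1803)/2,
  λ_1 = 15.0902,  λ_2 = 3.9098.

Step 4 — unit eigenvector for λ_1: solve (Sigma - λ_1 I)v = 0. First row:
  (12 - 15.0902)·v_x + (5)·v_y = 0, i.e. (-3.0902)·v_x + (5)·v_y = 0,
  so v ∝ (b, λ_1 - a) = (5, 3.0902) = u.
  ||u|| = √((5)² + (3.0902)²) = √(34.5492) ≈ 5.8779,
  v_1 = u/||u|| ≈ (0.8507, 0.5257) (||v_1|| = 1).

λ_1 = 15.0902,  λ_2 = 3.9098;  v_1 ≈ (0.8507, 0.5257)


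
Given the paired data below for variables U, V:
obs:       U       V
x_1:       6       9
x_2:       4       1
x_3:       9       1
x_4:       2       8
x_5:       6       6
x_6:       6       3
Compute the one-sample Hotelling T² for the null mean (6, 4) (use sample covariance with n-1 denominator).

Step 1 — sample mean vector:
  mean(U) = (6 + 4 + 9 + 2 + 6 + 6) / 6 = 33/6 = 5.5
  mean(V) = (9 + 1 + 1 + 8 + 6 + 3) / 6 = 28/6 = 4.6667
  x̄ = (5.5, 4.6667),  deviation x̄ - mu_0 = (5.5, 4.6667) - (6, 4) = (-0.5, 0.6667).

Step 2 — sample covariance matrix, S[i,j] = (1/(n-1)) · Σ_k (x_{k,i} - mean_i) · (x_{k,j} - mean_j), divisor n-1 = 5:
  S[U,U] = ((0.5)·(0.5) + (-1.5)·(-1.5) + (3.5)·(3.5) + (-3.5)·(-3.5) + (0.5)·(0.5) + (0.5)·(0.5)) / 5 = 27.5/5 = 5.5
  S[U,V] = ((0.5)·(4.3333) + (-1.5)·(-3.6667) + (3.5)·(-3.6667) + (-3.5)·(3.3333) + (0.5)·(1.3333) + (0.5)·(-1.6667)) / 5 = -17/5 = -3.4
  S[V,V] = ((4.3333)·(4.3333) + (-3.6667)·(-3.6667) + (-3.6667)·(-3.6667) + (3.3333)·(3.3333) + (1.3333)·(1.3333) + (-1.6667)·(-1.6667)) / 5 = 61.3333/5 = 12.2667
  S = [[5.5, -3.4],
 [-3.4, 12.2667]].

Step 3 — invert S. det(S) = 5.5·12.2667 - (-3.4)² = 55.9067.
  S^{-1} = (1/det) · [[d, -b], [-b, a]] = [[0.2194, 0.0608],
 [0.0608, 0.0984]].

Step 4 — quadratic form (x̄ - mu_0)^T · S^{-1} · (x̄ - mu_0):
  S^{-1} · (x̄ - mu_0) = (-0.0692, 0.0352),
  (x̄ - mu_0)^T · [...] = (-0.5)·(-0.0692) + (0.6667)·(0.0352) = 0.058.

Step 5 — scale by n: T² = 6 · 0.058 = 0.3482.

T² ≈ 0.3482


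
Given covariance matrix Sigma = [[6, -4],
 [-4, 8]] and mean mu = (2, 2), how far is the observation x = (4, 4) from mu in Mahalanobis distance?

Step 1 — centre the observation: (x - mu) = (2, 2).

Step 2 — invert Sigma. det(Sigma) = 6·8 - (-4)² = 32.
  Sigma^{-1} = (1/det) · [[d, -b], [-b, a]] = [[0.25, 0.125],
 [0.125, 0.1875]].

Step 3 — form the quadratic (x - mu)^T · Sigma^{-1} · (x - mu):
  Sigma^{-1} · (x - mu) = (0.75, 0.625).
  (x - mu)^T · [Sigma^{-1} · (x - mu)] = (2)·(0.75) + (2)·(0.625) = 2.75.

Step 4 — take square root: d = √(2.75) ≈ 1.6583.

d(x, mu) = √(2.75) ≈ 1.6583


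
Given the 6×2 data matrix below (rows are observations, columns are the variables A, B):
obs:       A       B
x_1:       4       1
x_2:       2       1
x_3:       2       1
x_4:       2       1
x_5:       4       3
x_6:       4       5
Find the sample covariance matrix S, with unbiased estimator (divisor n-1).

Step 1 — column means:
  mean(A) = (4 + 2 + 2 + 2 + 4 + 4) / 6 = 18/6 = 3
  mean(B) = (1 + 1 + 1 + 1 + 3 + 5) / 6 = 12/6 = 2

Step 2 — sample covariance S[i,j] = (1/(n-1)) · Σ_k (x_{k,i} - mean_i) · (x_{k,j} - mean_j), with n-1 = 5.
  S[A,A] = ((1)·(1) + (-1)·(-1) + (-1)·(-1) + (-1)·(-1) + (1)·(1) + (1)·(1)) / 5 = 6/5 = 1.2
  S[A,B] = ((1)·(-1) + (-1)·(-1) + (-1)·(-1) + (-1)·(-1) + (1)·(1) + (1)·(3)) / 5 = 6/5 = 1.2
  S[B,B] = ((-1)·(-1) + (-1)·(-1) + (-1)·(-1) + (-1)·(-1) + (1)·(1) + (3)·(3)) / 5 = 14/5 = 2.8

S is symmetric (S[j,i] = S[i,j]). Assembling:

S = [[1.2, 1.2],
 [1.2, 2.8]]


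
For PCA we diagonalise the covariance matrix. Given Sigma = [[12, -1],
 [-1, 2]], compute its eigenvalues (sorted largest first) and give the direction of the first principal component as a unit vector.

Step 1 — characteristic polynomial of 2×2 Sigma:
  det(Sigma - λI) = λ² - trace · λ + det = 0.
  trace = 12 + 2 = 14, det = 12·2 - (-1)² = 23.
Step 2 — discriminant:
  Δ = trace² - 4·det = 196 - 92 = 104.
Step 3 — eigenvalues:
  λ = (trace ± √Δ)/2 = (14 ± 10.198)/2,
  λ_1 = 12.099,  λ_2 = 1.901.

Step 4 — unit eigenvector for λ_1: solve (Sigma - λ_1 I)v = 0. First row:
  (12 - 12.099)·v_x + (-1)·v_y = 0, i.e. (-0.099)·v_x + (-1)·v_y = 0,
  so v ∝ (b, λ_1 - a) = (-1, 0.099); multiply by -1 so the first entry is positive: u = (1, -0.099).
  ||u|| = √((1)² + (-0.099)²) = √(1.0098) ≈ 1.0049,
  v_1 = u/||u|| ≈ (0.9951, -0.0985) (||v_1|| = 1).

λ_1 = 12.099,  λ_2 = 1.901;  v_1 ≈ (0.9951, -0.0985)


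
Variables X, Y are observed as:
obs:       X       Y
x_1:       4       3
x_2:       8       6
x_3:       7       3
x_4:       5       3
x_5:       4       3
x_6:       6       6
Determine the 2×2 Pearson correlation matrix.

Step 1 — column means:
  mean(X) = (4 + 8 + 7 + 5 + 4 + 6) / 6 = 34/6 = 5.6667
  mean(Y) = (3 + 6 + 3 + 3 + 3 + 6) / 6 = 24/6 = 4

Step 2 — sample variances and covariances s[i,j] = (1/(n-1)) · Σ_k (x_{k,i} - mean_i) · (x_{k,j} - mean_j), with n-1 = 5:
  s[X,X] = ((-1.6667)·(-1.6667) + (2.3333)·(2.3333) + (1.3333)·(1.3333) + (-0.6667)·(-0.6667) + (-1.6667)·(-1.6667) + (0.3333)·(0.3333)) / 5 = 13.3333/5 = 2.6667
  s[X,Y] = ((-1.6667)·(-1) + (2.3333)·(2) + (1.3333)·(-1) + (-0.6667)·(-1) + (-1.6667)·(-1) + (0.3333)·(2)) / 5 = 8/5 = 1.6
  s[Y,Y] = ((-1)·(-1) + (2)·(2) + (-1)·(-1) + (-1)·(-1) + (-1)·(-1) + (2)·(2)) / 5 = 12/5 = 2.4
  Sample standard deviations s_i = √(s[i,i]):
  s(X) = √(2.6667) = 1.633
  s(Y) = √(2.4) = 1.5492

Step 3 — r_{ij} = s_{ij} / (s_i · s_j):
  r[X,X] = 1 (diagonal).
  r[X,Y] = 1.6 / (1.633 · 1.5492) = 1.6 / 2.5298 = 0.6325
  r[Y,Y] = 1 (diagonal).

R is symmetric with unit diagonal. Assembling:

R = [[1, 0.6325],
 [0.6325, 1]]


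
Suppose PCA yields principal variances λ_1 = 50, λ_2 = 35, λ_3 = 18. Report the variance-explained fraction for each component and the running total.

Step 1 — total variance = trace(Sigma) = Σ λ_i = 50 + 35 + 18 = 103.

Step 2 — fraction explained by component i = λ_i / Σ λ:
  PC1: 50/103 = 0.4854
  PC2: 35/103 = 0.3398
  PC3: 18/103 = 0.1748

Step 3 — cumulative fraction after k components = (λ_1 + ... + λ_k) / Σ λ:
  k = 1: 50/103 = 0.4854
  k = 2: (50 + 35)/103 = 85/103 = 0.8252
  k = 3: (50 + 35 + 18)/103 = 103/103 = 1

Summary (fraction, with percent):

explained: PC1 0.4854 (48.54%), PC2 0.3398 (33.98%), PC3 0.1748 (17.48%);  cumulative: 0.4854, 0.8252, 1


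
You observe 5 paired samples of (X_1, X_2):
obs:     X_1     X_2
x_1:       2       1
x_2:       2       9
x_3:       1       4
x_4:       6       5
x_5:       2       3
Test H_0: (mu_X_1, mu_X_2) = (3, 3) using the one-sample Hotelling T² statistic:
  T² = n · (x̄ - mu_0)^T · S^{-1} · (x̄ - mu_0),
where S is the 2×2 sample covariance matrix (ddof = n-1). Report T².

Step 1 — sample mean vector:
  mean(X_1) = (2 + 2 + 1 + 6 + 2) / 5 = 13/5 = 2.6
  mean(X_2) = (1 + 9 + 4 + 5 + 3) / 5 = 22/5 = 4.4
  x̄ = (2.6, 4.4),  deviation x̄ - mu_0 = (2.6, 4.4) - (3, 3) = (-0.4, 1.4).

Step 2 — sample covariance matrix, S[i,j] = (1/(n-1)) · Σ_k (x_{k,i} - mean_i) · (x_{k,j} - mean_j), divisor n-1 = 4:
  S[X_1,X_1] = ((-0.6)·(-0.6) + (-0.6)·(-0.6) + (-1.6)·(-1.6) + (3.4)·(3.4) + (-0.6)·(-0.6)) / 4 = 15.2/4 = 3.8
  S[X_1,X_2] = ((-0.6)·(-3.4) + (-0.6)·(4.6) + (-1.6)·(-0.4) + (3.4)·(0.6) + (-0.6)·(-1.4)) / 4 = 2.8/4 = 0.7
  S[X_2,X_2] = ((-3.4)·(-3.4) + (4.6)·(4.6) + (-0.4)·(-0.4) + (0.6)·(0.6) + (-1.4)·(-1.4)) / 4 = 35.2/4 = 8.8
  S = [[3.8, 0.7],
 [0.7, 8.8]].

Step 3 — invert S. det(S) = 3.8·8.8 - (0.7)² = 32.95.
  S^{-1} = (1/det) · [[d, -b], [-b, a]] = [[0.2671, -0.0212],
 [-0.0212, 0.1153]].

Step 4 — quadratic form (x̄ - mu_0)^T · S^{-1} · (x̄ - mu_0):
  S^{-1} · (x̄ - mu_0) = (-0.1366, 0.17),
  (x̄ - mu_0)^T · [...] = (-0.4)·(-0.1366) + (1.4)·(0.17) = 0.2926.

Step 5 — scale by n: T² = 5 · 0.2926 = 1.4628.

T² ≈ 1.4628


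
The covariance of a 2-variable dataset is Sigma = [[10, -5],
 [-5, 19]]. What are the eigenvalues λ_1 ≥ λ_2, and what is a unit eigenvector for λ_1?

Step 1 — characteristic polynomial of 2×2 Sigma:
  det(Sigma - λI) = λ² - trace · λ + det = 0.
  trace = 10 + 19 = 29, det = 10·19 - (-5)² = 165.
Step 2 — discriminant:
  Δ = trace² - 4·det = 841 - 660 = 181.
Step 3 — eigenvalues:
  λ = (trace ± √Δ)/2 = (29 ± 13.4536)/2,
  λ_1 = 21.2268,  λ_2 = 7.7732.

Step 4 — unit eigenvector for λ_1: solve (Sigma - λ_1 I)v = 0. First row:
  (10 - 21.2268)·v_x + (-5)·v_y = 0, i.e. (-11.2268)·v_x + (-5)·v_y = 0,
  so v ∝ (b, λ_1 - a) = (-5, 11.2268); multiply by -1 so the first entry is positive: u = (5, -11.2268).
  ||u|| = √((5)² + (-11.2268)²) = √(151.0413) ≈ 12.2899,
  v_1 = u/||u|| ≈ (0.4068, -0.9135) (||v_1|| = 1).

λ_1 = 21.2268,  λ_2 = 7.7732;  v_1 ≈ (0.4068, -0.9135)


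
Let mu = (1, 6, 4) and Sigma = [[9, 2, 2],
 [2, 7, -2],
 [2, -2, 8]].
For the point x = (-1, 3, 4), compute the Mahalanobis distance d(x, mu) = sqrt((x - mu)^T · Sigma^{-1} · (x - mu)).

Step 1 — centre the observation: (x - mu) = (-2, -3, 0).

Step 2 — invert Sigma (cofactor / det for 3×3, or solve directly):
  Sigma^{-1} = [[0.1327, -0.051, -0.0459],
 [-0.051, 0.1735, 0.0561],
 [-0.0459, 0.0561, 0.1505]].

Step 3 — form the quadratic (x - mu)^T · Sigma^{-1} · (x - mu):
  Sigma^{-1} · (x - mu) = (-0.1122, -0.4184, -0.0765).
  (x - mu)^T · [Sigma^{-1} · (x - mu)] = (-2)·(-0.1122) + (-3)·(-0.4184) + (0)·(-0.0765) = 1.4796.

Step 4 — take square root: d = √(1.4796) ≈ 1.2164.

d(x, mu) = √(1.4796) ≈ 1.2164


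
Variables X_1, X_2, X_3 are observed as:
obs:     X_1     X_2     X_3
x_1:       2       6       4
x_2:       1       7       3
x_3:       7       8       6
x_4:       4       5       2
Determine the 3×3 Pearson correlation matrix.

Step 1 — column means:
  mean(X_1) = (2 + 1 + 7 + 4) / 4 = 14/4 = 3.5
  mean(X_2) = (6 + 7 + 8 + 5) / 4 = 26/4 = 6.5
  mean(X_3) = (4 + 3 + 6 + 2) / 4 = 15/4 = 3.75

Step 2 — sample variances and covariances s[i,j] = (1/(n-1)) · Σ_k (x_{k,i} - mean_i) · (x_{k,j} - mean_j), with n-1 = 3:
  s[X_1,X_1] = ((-1.5)·(-1.5) + (-2.5)·(-2.5) + (3.5)·(3.5) + (0.5)·(0.5)) / 3 = 21/3 = 7
  s[X_1,X_2] = ((-1.5)·(-0.5) + (-2.5)·(0.5) + (3.5)·(1.5) + (0.5)·(-1.5)) / 3 = 4/3 = 1.3333
  s[X_1,X_3] = ((-1.5)·(0.25) + (-2.5)·(-0.75) + (3.5)·(2.25) + (0.5)·(-1.75)) / 3 = 8.5/3 = 2.8333
  s[X_2,X_2] = ((-0.5)·(-0.5) + (0.5)·(0.5) + (1.5)·(1.5) + (-1.5)·(-1.5)) / 3 = 5/3 = 1.6667
  s[X_2,X_3] = ((-0.5)·(0.25) + (0.5)·(-0.75) + (1.5)·(2.25) + (-1.5)·(-1.75)) / 3 = 5.5/3 = 1.8333
  s[X_3,X_3] = ((0.25)·(0.25) + (-0.75)·(-0.75) + (2.25)·(2.25) + (-1.75)·(-1.75)) / 3 = 8.75/3 = 2.9167
  Sample standard deviations s_i = √(s[i,i]):
  s(X_1) = √(7) = 2.6458
  s(X_2) = √(1.6667) = 1.291
  s(X_3) = √(2.9167) = 1.7078

Step 3 — r_{ij} = s_{ij} / (s_i · s_j):
  r[X_1,X_1] = 1 (diagonal).
  r[X_1,X_2] = 1.3333 / (2.6458 · 1.291) = 1.3333 / 3.4157 = 0.3904
  r[X_1,X_3] = 2.8333 / (2.6458 · 1.7078) = 2.8333 / 4.5185 = 0.6271
  r[X_2,X_2] = 1 (diagonal).
  r[X_2,X_3] = 1.8333 / (1.291 · 1.7078) = 1.8333 / 2.2048 = 0.8315
  r[X_3,X_3] = 1 (diagonal).

R is symmetric with unit diagonal. Assembling:

R = [[1, 0.3904, 0.6271],
 [0.3904, 1, 0.8315],
 [0.6271, 0.8315, 1]]


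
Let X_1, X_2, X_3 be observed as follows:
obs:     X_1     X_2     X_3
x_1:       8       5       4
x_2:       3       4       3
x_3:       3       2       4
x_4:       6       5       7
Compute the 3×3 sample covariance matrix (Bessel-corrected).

Step 1 — column means:
  mean(X_1) = (8 + 3 + 3 + 6) / 4 = 20/4 = 5
  mean(X_2) = (5 + 4 + 2 + 5) / 4 = 16/4 = 4
  mean(X_3) = (4 + 3 + 4 + 7) / 4 = 18/4 = 4.5

Step 2 — sample covariance S[i,j] = (1/(n-1)) · Σ_k (x_{k,i} - mean_i) · (x_{k,j} - mean_j), with n-1 = 3.
  S[X_1,X_1] = ((3)·(3) + (-2)·(-2) + (-2)·(-2) + (1)·(1)) / 3 = 18/3 = 6
  S[X_1,X_2] = ((3)·(1) + (-2)·(0) + (-2)·(-2) + (1)·(1)) / 3 = 8/3 = 2.6667
  S[X_1,X_3] = ((3)·(-0.5) + (-2)·(-1.5) + (-2)·(-0.5) + (1)·(2.5)) / 3 = 5/3 = 1.6667
  S[X_2,X_2] = ((1)·(1) + (0)·(0) + (-2)·(-2) + (1)·(1)) / 3 = 6/3 = 2
  S[X_2,X_3] = ((1)·(-0.5) + (0)·(-1.5) + (-2)·(-0.5) + (1)·(2.5)) / 3 = 3/3 = 1
  S[X_3,X_3] = ((-0.5)·(-0.5) + (-1.5)·(-1.5) + (-0.5)·(-0.5) + (2.5)·(2.5)) / 3 = 9/3 = 3

S is symmetric (S[j,i] = S[i,j]). Assembling:

S = [[6, 2.6667, 1.6667],
 [2.6667, 2, 1],
 [1.6667, 1, 3]]


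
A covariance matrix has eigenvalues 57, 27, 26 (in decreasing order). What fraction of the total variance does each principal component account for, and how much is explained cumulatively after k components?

Step 1 — total variance = trace(Sigma) = Σ λ_i = 57 + 27 + 26 = 110.

Step 2 — fraction explained by component i = λ_i / Σ λ:
  PC1: 57/110 = 0.5182
  PC2: 27/110 = 0.2455
  PC3: 26/110 = 0.2364

Step 3 — cumulative fraction after k components = (λ_1 + ... + λ_k) / Σ λ:
  k = 1: 57/110 = 0.5182
  k = 2: (57 + 27)/110 = 84/110 = 0.7636
  k = 3: (57 + 27 + 26)/110 = 110/110 = 1

Summary (fraction, with percent):

explained: PC1 0.5182 (51.82%), PC2 0.2455 (24.55%), PC3 0.2364 (23.64%);  cumulative: 0.5182, 0.7636, 1


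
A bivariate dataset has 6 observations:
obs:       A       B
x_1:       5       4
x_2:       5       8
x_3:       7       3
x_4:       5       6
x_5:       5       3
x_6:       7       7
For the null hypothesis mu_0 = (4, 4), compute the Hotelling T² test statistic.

Step 1 — sample mean vector:
  mean(A) = (5 + 5 + 7 + 5 + 5 + 7) / 6 = 34/6 = 5.6667
  mean(B) = (4 + 8 + 3 + 6 + 3 + 7) / 6 = 31/6 = 5.1667
  x̄ = (5.6667, 5.1667),  deviation x̄ - mu_0 = (5.6667, 5.1667) - (4, 4) = (1.6667, 1.1667).

Step 2 — sample covariance matrix, S[i,j] = (1/(n-1)) · Σ_k (x_{k,i} - mean_i) · (x_{k,j} - mean_j), divisor n-1 = 5:
  S[A,A] = ((-0.6667)·(-0.6667) + (-0.6667)·(-0.6667) + (1.3333)·(1.3333) + (-0.6667)·(-0.6667) + (-0.6667)·(-0.6667) + (1.3333)·(1.3333)) / 5 = 5.3333/5 = 1.0667
  S[A,B] = ((-0.6667)·(-1.1667) + (-0.6667)·(2.8333) + (1.3333)·(-2.1667) + (-0.6667)·(0.8333) + (-0.6667)·(-2.1667) + (1.3333)·(1.8333)) / 5 = -0.6667/5 = -0.1333
  S[B,B] = ((-1.1667)·(-1.1667) + (2.8333)·(2.8333) + (-2.1667)·(-2.1667) + (0.8333)·(0.8333) + (-2.1667)·(-2.1667) + (1.8333)·(1.8333)) / 5 = 22.8333/5 = 4.5667
  S = [[1.0667, -0.1333],
 [-0.1333, 4.5667]].

Step 3 — invert S. det(S) = 1.0667·4.5667 - (-0.1333)² = 4.8533.
  S^{-1} = (1/det) · [[d, -b], [-b, a]] = [[0.9409, 0.0275],
 [0.0275, 0.2198]].

Step 4 — quadratic form (x̄ - mu_0)^T · S^{-1} · (x̄ - mu_0):
  S^{-1} · (x̄ - mu_0) = (1.6003, 0.3022),
  (x̄ - mu_0)^T · [...] = (1.6667)·(1.6003) + (1.1667)·(0.3022) = 3.0197.

Step 5 — scale by n: T² = 6 · 3.0197 = 18.1181.

T² ≈ 18.1181


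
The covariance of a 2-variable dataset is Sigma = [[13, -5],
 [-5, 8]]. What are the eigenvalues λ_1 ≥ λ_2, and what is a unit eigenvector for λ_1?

Step 1 — characteristic polynomial of 2×2 Sigma:
  det(Sigma - λI) = λ² - trace · λ + det = 0.
  trace = 13 + 8 = 21, det = 13·8 - (-5)² = 79.
Step 2 — discriminant:
  Δ = trace² - 4·det = 441 - 316 = 125.
Step 3 — eigenvalues:
  λ = (trace ± √Δ)/2 = (21 ± 11.1803)/2,
  λ_1 = 16.0902,  λ_2 = 4.9098.

Step 4 — unit eigenvector for λ_1: solve (Sigma - λ_1 I)v = 0. First row:
  (13 - 16.0902)·v_x + (-5)·v_y = 0, i.e. (-3.0902)·v_x + (-5)·v_y = 0,
  so v ∝ (b, λ_1 - a) = (-5, 3.0902); multiply by -1 so the first entry is positive: u = (5, -3.0902).
  ||u|| = √((5)² + (-3.0902)²) = √(34.5492) ≈ 5.8779,
  v_1 = u/||u|| ≈ (0.8507, -0.5257) (||v_1|| = 1).

λ_1 = 16.0902,  λ_2 = 4.9098;  v_1 ≈ (0.8507, -0.5257)


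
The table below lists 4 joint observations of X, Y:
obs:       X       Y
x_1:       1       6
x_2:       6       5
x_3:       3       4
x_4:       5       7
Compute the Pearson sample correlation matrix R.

Step 1 — column means:
  mean(X) = (1 + 6 + 3 + 5) / 4 = 15/4 = 3.75
  mean(Y) = (6 + 5 + 4 + 7) / 4 = 22/4 = 5.5

Step 2 — sample variances and covariances s[i,j] = (1/(n-1)) · Σ_k (x_{k,i} - mean_i) · (x_{k,j} - mean_j), with n-1 = 3:
  s[X,X] = ((-2.75)·(-2.75) + (2.25)·(2.25) + (-0.75)·(-0.75) + (1.25)·(1.25)) / 3 = 14.75/3 = 4.9167
  s[X,Y] = ((-2.75)·(0.5) + (2.25)·(-0.5) + (-0.75)·(-1.5) + (1.25)·(1.5)) / 3 = 0.5/3 = 0.1667
  s[Y,Y] = ((0.5)·(0.5) + (-0.5)·(-0.5) + (-1.5)·(-1.5) + (1.5)·(1.5)) / 3 = 5/3 = 1.6667
  Sample standard deviations s_i = √(s[i,i]):
  s(X) = √(4.9167) = 2.2174
  s(Y) = √(1.6667) = 1.291

Step 3 — r_{ij} = s_{ij} / (s_i · s_j):
  r[X,X] = 1 (diagonal).
  r[X,Y] = 0.1667 / (2.2174 · 1.291) = 0.1667 / 2.8626 = 0.0582
  r[Y,Y] = 1 (diagonal).

R is symmetric with unit diagonal. Assembling:

R = [[1, 0.0582],
 [0.0582, 1]]


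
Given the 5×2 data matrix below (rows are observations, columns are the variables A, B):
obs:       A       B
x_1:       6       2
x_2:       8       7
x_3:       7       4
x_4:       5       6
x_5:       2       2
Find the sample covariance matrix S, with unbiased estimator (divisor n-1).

Step 1 — column means:
  mean(A) = (6 + 8 + 7 + 5 + 2) / 5 = 28/5 = 5.6
  mean(B) = (2 + 7 + 4 + 6 + 2) / 5 = 21/5 = 4.2

Step 2 — sample covariance S[i,j] = (1/(n-1)) · Σ_k (x_{k,i} - mean_i) · (x_{k,j} - mean_j), with n-1 = 4.
  S[A,A] = ((0.4)·(0.4) + (2.4)·(2.4) + (1.4)·(1.4) + (-0.6)·(-0.6) + (-3.6)·(-3.6)) / 4 = 21.2/4 = 5.3
  S[A,B] = ((0.4)·(-2.2) + (2.4)·(2.8) + (1.4)·(-0.2) + (-0.6)·(1.8) + (-3.6)·(-2.2)) / 4 = 12.4/4 = 3.1
  S[B,B] = ((-2.2)·(-2.2) + (2.8)·(2.8) + (-0.2)·(-0.2) + (1.8)·(1.8) + (-2.2)·(-2.2)) / 4 = 20.8/4 = 5.2

S is symmetric (S[j,i] = S[i,j]). Assembling:

S = [[5.3, 3.1],
 [3.1, 5.2]]


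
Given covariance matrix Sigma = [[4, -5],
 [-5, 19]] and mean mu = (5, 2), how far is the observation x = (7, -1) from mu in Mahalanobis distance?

Step 1 — centre the observation: (x - mu) = (2, -3).

Step 2 — invert Sigma. det(Sigma) = 4·19 - (-5)² = 51.
  Sigma^{-1} = (1/det) · [[d, -b], [-b, a]] = [[0.3725, 0.098],
 [0.098, 0.0784]].

Step 3 — form the quadratic (x - mu)^T · Sigma^{-1} · (x - mu):
  Sigma^{-1} · (x - mu) = (0.451, -0.0392).
  (x - mu)^T · [Sigma^{-1} · (x - mu)] = (2)·(0.451) + (-3)·(-0.0392) = 1.0196.

Step 4 — take square root: d = √(1.0196) ≈ 1.0098.

d(x, mu) = √(1.0196) ≈ 1.0098


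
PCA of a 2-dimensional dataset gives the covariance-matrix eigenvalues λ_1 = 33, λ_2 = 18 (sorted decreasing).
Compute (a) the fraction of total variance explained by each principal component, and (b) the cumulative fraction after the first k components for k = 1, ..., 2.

Step 1 — total variance = trace(Sigma) = Σ λ_i = 33 + 18 = 51.

Step 2 — fraction explained by component i = λ_i / Σ λ:
  PC1: 33/51 = 0.6471
  PC2: 18/51 = 0.3529

Step 3 — cumulative fraction after k components = (λ_1 + ... + λ_k) / Σ λ:
  k = 1: 33/51 = 0.6471
  k = 2: (33 + 18)/51 = 51/51 = 1

Summary (fraction, with percent):

explained: PC1 0.6471 (64.71%), PC2 0.3529 (35.29%);  cumulative: 0.6471, 1


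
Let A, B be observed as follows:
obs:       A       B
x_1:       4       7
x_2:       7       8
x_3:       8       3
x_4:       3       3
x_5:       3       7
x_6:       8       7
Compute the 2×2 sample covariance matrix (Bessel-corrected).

Step 1 — column means:
  mean(A) = (4 + 7 + 8 + 3 + 3 + 8) / 6 = 33/6 = 5.5
  mean(B) = (7 + 8 + 3 + 3 + 7 + 7) / 6 = 35/6 = 5.8333

Step 2 — sample covariance S[i,j] = (1/(n-1)) · Σ_k (x_{k,i} - mean_i) · (x_{k,j} - mean_j), with n-1 = 5.
  S[A,A] = ((-1.5)·(-1.5) + (1.5)·(1.5) + (2.5)·(2.5) + (-2.5)·(-2.5) + (-2.5)·(-2.5) + (2.5)·(2.5)) / 5 = 29.5/5 = 5.9
  S[A,B] = ((-1.5)·(1.1667) + (1.5)·(2.1667) + (2.5)·(-2.8333) + (-2.5)·(-2.8333) + (-2.5)·(1.1667) + (2.5)·(1.1667)) / 5 = 1.5/5 = 0.3
  S[B,B] = ((1.1667)·(1.1667) + (2.1667)·(2.1667) + (-2.8333)·(-2.8333) + (-2.8333)·(-2.8333) + (1.1667)·(1.1667) + (1.1667)·(1.1667)) / 5 = 24.8333/5 = 4.9667

S is symmetric (S[j,i] = S[i,j]). Assembling:

S = [[5.9, 0.3],
 [0.3, 4.9667]]


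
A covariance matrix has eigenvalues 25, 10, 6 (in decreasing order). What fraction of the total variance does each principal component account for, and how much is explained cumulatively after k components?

Step 1 — total variance = trace(Sigma) = Σ λ_i = 25 + 10 + 6 = 41.

Step 2 — fraction explained by component i = λ_i / Σ λ:
  PC1: 25/41 = 0.6098
  PC2: 10/41 = 0.2439
  PC3: 6/41 = 0.1463

Step 3 — cumulative fraction after k components = (λ_1 + ... + λ_k) / Σ λ:
  k = 1: 25/41 = 0.6098
  k = 2: (25 + 10)/41 = 35/41 = 0.8537
  k = 3: (25 + 10 + 6)/41 = 41/41 = 1

Summary (fraction, with percent):

explained: PC1 0.6098 (60.98%), PC2 0.2439 (24.39%), PC3 0.1463 (14.63%);  cumulative: 0.6098, 0.8537, 1


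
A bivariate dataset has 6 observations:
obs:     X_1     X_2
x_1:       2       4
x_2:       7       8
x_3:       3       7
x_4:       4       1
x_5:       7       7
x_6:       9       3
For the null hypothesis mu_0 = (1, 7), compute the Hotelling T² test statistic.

Step 1 — sample mean vector:
  mean(X_1) = (2 + 7 + 3 + 4 + 7 + 9) / 6 = 32/6 = 5.3333
  mean(X_2) = (4 + 8 + 7 + 1 + 7 + 3) / 6 = 30/6 = 5
  x̄ = (5.3333, 5),  deviation x̄ - mu_0 = (5.3333, 5) - (1, 7) = (4.3333, -2).

Step 2 — sample covariance matrix, S[i,j] = (1/(n-1)) · Σ_k (x_{k,i} - mean_i) · (x_{k,j} - mean_j), divisor n-1 = 5:
  S[X_1,X_1] = ((-3.3333)·(-3.3333) + (1.6667)·(1.6667) + (-2.3333)·(-2.3333) + (-1.3333)·(-1.3333) + (1.6667)·(1.6667) + (3.6667)·(3.6667)) / 5 = 37.3333/5 = 7.4667
  S[X_1,X_2] = ((-3.3333)·(-1) + (1.6667)·(3) + (-2.3333)·(2) + (-1.3333)·(-4) + (1.6667)·(2) + (3.6667)·(-2)) / 5 = 5/5 = 1
  S[X_2,X_2] = ((-1)·(-1) + (3)·(3) + (2)·(2) + (-4)·(-4) + (2)·(2) + (-2)·(-2)) / 5 = 38/5 = 7.6
  S = [[7.4667, 1],
 [1, 7.6]].

Step 3 — invert S. det(S) = 7.4667·7.6 - (1)² = 55.7467.
  S^{-1} = (1/det) · [[d, -b], [-b, a]] = [[0.1363, -0.0179],
 [-0.0179, 0.1339]].

Step 4 — quadratic form (x̄ - mu_0)^T · S^{-1} · (x̄ - mu_0):
  S^{-1} · (x̄ - mu_0) = (0.6266, -0.3456),
  (x̄ - mu_0)^T · [...] = (4.3333)·(0.6266) + (-2)·(-0.3456) = 3.4067.

Step 5 — scale by n: T² = 6 · 3.4067 = 20.4401.

T² ≈ 20.4401


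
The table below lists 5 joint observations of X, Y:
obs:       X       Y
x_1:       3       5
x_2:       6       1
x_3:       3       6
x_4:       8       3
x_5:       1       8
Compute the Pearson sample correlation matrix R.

Step 1 — column means:
  mean(X) = (3 + 6 + 3 + 8 + 1) / 5 = 21/5 = 4.2
  mean(Y) = (5 + 1 + 6 + 3 + 8) / 5 = 23/5 = 4.6

Step 2 — sample variances and covariances s[i,j] = (1/(n-1)) · Σ_k (x_{k,i} - mean_i) · (x_{k,j} - mean_j), with n-1 = 4:
  s[X,X] = ((-1.2)·(-1.2) + (1.8)·(1.8) + (-1.2)·(-1.2) + (3.8)·(3.8) + (-3.2)·(-3.2)) / 4 = 30.8/4 = 7.7
  s[X,Y] = ((-1.2)·(0.4) + (1.8)·(-3.6) + (-1.2)·(1.4) + (3.8)·(-1.6) + (-3.2)·(3.4)) / 4 = -25.6/4 = -6.4
  s[Y,Y] = ((0.4)·(0.4) + (-3.6)·(-3.6) + (1.4)·(1.4) + (-1.6)·(-1.6) + (3.4)·(3.4)) / 4 = 29.2/4 = 7.3
  Sample standard deviations s_i = √(s[i,i]):
  s(X) = √(7.7) = 2.7749
  s(Y) = √(7.3) = 2.7019

Step 3 — r_{ij} = s_{ij} / (s_i · s_j):
  r[X,X] = 1 (diagonal).
  r[X,Y] = -6.4 / (2.7749 · 2.7019) = -6.4 / 7.4973 = -0.8536
  r[Y,Y] = 1 (diagonal).

R is symmetric with unit diagonal. Assembling:

R = [[1, -0.8536],
 [-0.8536, 1]]
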